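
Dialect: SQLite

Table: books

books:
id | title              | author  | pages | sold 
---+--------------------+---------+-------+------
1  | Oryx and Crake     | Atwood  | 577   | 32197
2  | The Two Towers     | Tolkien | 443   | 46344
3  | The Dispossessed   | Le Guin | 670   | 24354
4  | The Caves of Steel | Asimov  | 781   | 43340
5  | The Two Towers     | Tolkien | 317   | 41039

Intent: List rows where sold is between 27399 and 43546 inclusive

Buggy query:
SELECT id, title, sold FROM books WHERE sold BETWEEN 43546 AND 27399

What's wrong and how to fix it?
Bug: The bounds are reversed; BETWEEN a AND b requires a <= b to match anything

Fix: Write BETWEEN 27399 AND 43546

Corrected query:
SELECT id, title, sold FROM books WHERE sold BETWEEN 27399 AND 43546

Result:
id | title              | sold 
---+--------------------+------
1  | Oryx and Crake     | 32197
4  | The Caves of Steel | 43340
5  | The Two Towers     | 41039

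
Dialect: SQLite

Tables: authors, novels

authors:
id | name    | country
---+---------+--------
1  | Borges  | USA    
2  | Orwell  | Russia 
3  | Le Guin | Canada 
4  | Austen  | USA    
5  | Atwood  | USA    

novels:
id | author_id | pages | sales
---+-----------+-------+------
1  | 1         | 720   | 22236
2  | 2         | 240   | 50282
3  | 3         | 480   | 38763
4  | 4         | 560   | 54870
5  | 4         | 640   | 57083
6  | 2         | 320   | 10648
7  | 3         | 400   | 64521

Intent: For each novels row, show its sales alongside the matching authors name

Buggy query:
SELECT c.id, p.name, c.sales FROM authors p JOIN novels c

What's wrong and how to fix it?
Bug: JOIN with no ON clause produces a cartesian product; every novels row pairs with every authors row

Fix: Add ON c.author_id = p.id to the JOIN

Corrected query:
SELECT c.id, p.name, c.sales FROM authors p JOIN novels c ON c.author_id = p.id

Result:
id | name    | sales
---+---------+------
1  | Borges  | 22236
2  | Orwell  | 50282
3  | Le Guin | 38763
4  | Austen  | 54870
5  | Austen  | 57083
6  | Orwell  | 10648
7  | Le Guin | 64521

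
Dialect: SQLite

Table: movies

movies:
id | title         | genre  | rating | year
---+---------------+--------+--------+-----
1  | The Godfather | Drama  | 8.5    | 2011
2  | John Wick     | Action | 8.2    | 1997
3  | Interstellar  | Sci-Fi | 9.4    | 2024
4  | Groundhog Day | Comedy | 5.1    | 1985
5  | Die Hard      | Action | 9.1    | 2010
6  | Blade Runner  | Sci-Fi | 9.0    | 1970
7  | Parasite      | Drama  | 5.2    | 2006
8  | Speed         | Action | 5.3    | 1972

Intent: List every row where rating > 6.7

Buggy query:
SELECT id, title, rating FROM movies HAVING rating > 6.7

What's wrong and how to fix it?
Bug: This is a non-aggregate query (no GROUP BY, no aggregates), so in SQLite the HAVING clause is invalid here; a row-level condition belongs in WHERE

Fix: Use WHERE for row-level filtering

Corrected query:
SELECT id, title, rating FROM movies WHERE rating > 6.7

Result:
id | title         | rating
---+---------------+-------
1  | The Godfather | 8.5   
2  | John Wick     | 8.2   
3  | Interstellar  | 9.4   
5  | Die Hard      | 9.1   
6  | Blade Runner  | 9     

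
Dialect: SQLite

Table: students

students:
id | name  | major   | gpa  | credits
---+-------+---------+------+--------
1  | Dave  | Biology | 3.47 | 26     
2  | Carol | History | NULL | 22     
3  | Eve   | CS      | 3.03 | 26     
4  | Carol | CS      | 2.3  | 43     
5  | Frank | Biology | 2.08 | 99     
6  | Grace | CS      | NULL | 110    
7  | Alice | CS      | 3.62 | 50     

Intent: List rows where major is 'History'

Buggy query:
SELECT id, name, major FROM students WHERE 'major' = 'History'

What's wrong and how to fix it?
Bug: Single quotes denote string literals in SQL; the column name is being compared as a constant string

Fix: Reference the column as major without single quotes

Corrected query:
SELECT id, name, major FROM students WHERE major = 'History'

Result:
id | name  | major  
---+-------+--------
2  | Carol | History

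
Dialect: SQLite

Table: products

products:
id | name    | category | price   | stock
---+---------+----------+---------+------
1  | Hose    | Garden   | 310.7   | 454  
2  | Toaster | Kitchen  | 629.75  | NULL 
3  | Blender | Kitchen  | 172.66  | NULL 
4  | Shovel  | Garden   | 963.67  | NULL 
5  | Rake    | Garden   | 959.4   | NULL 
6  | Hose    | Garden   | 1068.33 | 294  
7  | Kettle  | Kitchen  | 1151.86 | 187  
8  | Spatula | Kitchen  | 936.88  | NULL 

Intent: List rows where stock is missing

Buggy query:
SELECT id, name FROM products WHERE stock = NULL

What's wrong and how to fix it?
Bug: Comparing to NULL with '=' never matches; NULL = NULL is unknown, not true

Fix: Use IS NULL to test for NULL

Corrected query:
SELECT id, name FROM products WHERE stock IS NULL

Result:
id | name   
---+--------
2  | Toaster
3  | Blender
4  | Shovel 
5  | Rake   
8  | Spatula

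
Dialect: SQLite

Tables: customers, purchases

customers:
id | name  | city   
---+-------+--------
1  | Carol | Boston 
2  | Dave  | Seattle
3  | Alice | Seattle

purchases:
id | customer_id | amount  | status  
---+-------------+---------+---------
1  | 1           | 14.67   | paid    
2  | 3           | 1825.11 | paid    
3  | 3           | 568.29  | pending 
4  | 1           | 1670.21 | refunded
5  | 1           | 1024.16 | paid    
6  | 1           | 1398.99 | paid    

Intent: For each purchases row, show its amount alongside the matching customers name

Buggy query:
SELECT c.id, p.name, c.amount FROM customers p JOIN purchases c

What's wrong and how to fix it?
Bug: JOIN with no ON clause produces a cartesian product; every purchases row pairs with every customers row

Fix: Add ON c.customer_id = p.id to the JOIN

Corrected query:
SELECT c.id, p.name, c.amount FROM customers p JOIN purchases c ON c.customer_id = p.id

Result:
id | name  | amount 
---+-------+--------
1  | Carol | 14.67  
2  | Alice | 1825.11
3  | Alice | 568.29 
4  | Carol | 1670.21
5  | Carol | 1024.16
6  | Carol | 1398.99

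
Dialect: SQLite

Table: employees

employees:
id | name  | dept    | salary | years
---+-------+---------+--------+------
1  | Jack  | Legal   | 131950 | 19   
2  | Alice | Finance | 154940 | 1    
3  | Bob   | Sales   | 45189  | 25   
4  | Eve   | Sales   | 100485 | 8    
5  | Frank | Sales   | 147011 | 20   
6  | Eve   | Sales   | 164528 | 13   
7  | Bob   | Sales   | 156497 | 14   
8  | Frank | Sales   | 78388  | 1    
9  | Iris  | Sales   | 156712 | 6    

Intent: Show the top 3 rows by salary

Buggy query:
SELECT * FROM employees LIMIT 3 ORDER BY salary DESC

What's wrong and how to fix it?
Bug: LIMIT must come after ORDER BY

Fix: Swap the clauses: ORDER BY first, then LIMIT

Corrected query:
SELECT * FROM employees ORDER BY salary DESC LIMIT 3

Result:
id | name | dept  | salary | years
---+------+-------+--------+------
6  | Eve  | Sales | 164528 | 13   
9  | Iris | Sales | 156712 | 6    
7  | Bob  | Sales | 156497 | 14   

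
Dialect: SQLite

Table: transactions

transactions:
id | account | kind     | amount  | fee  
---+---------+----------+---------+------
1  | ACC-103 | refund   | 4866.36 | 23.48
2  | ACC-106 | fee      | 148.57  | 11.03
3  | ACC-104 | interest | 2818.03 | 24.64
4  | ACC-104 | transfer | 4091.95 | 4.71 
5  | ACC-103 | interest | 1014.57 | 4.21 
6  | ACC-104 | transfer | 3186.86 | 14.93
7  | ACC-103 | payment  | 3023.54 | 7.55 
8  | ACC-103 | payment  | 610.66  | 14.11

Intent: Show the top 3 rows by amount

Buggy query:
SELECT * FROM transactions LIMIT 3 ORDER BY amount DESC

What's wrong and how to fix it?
Bug: ORDER BY cannot follow LIMIT; LIMIT is the final clause

Fix: Sort with ORDER BY, then apply LIMIT

Corrected query:
SELECT * FROM transactions ORDER BY amount DESC LIMIT 3

Result:
id | account | kind     | amount  | fee  
---+---------+----------+---------+------
1  | ACC-103 | refund   | 4866.36 | 23.48
4  | ACC-104 | transfer | 4091.95 | 4.71 
6  | ACC-104 | transfer | 3186.86 | 14.93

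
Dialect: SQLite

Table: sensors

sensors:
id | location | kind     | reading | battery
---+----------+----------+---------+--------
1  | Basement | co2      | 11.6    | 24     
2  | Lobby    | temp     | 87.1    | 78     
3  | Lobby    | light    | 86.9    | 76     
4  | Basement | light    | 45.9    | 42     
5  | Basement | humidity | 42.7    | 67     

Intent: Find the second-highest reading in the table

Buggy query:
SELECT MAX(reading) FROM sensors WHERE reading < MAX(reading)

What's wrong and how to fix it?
Bug: The inner MAX is an aggregate inside WHERE, which is not allowed

Fix: Compute the overall MAX in a subquery, then take MAX of rows below it

Corrected query:
SELECT MAX(reading) FROM sensors WHERE reading < (SELECT MAX(reading) FROM sensors)

Result:
MAX(reading)
------------
86.9        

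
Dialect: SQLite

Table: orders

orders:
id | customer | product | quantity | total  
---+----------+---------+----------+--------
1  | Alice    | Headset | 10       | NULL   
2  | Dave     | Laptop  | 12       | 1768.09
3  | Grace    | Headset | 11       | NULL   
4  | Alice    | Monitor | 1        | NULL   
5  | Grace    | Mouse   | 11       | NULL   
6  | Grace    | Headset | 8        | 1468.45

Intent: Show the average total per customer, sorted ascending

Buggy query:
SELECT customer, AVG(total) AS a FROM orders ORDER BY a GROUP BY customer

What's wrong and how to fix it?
Bug: GROUP BY must precede ORDER BY

Fix: Reorder: SELECT … FROM … GROUP BY … ORDER BY …

Corrected query:
SELECT customer, AVG(total) AS a FROM orders GROUP BY customer ORDER BY a

Result:
customer | a      
---------+--------
Alice    | NULL   
Grace    | 1468.45
Dave     | 1768.09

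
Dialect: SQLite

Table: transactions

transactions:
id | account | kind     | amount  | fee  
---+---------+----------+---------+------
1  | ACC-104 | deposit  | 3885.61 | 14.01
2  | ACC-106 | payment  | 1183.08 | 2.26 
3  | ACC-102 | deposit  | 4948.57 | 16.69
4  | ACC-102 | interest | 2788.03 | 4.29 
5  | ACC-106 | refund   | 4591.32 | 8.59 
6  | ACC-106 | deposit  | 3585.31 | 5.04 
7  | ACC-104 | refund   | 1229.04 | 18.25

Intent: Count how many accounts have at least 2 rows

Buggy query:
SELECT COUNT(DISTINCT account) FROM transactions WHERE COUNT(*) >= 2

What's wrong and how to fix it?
Bug: COUNT(*) cannot appear in WHERE; the per-group count doesn't exist yet

Fix: Use a subquery that GROUPs and filters with HAVING, then count its rows

Corrected query:
SELECT COUNT(*) FROM (SELECT account FROM transactions GROUP BY account HAVING COUNT(*) >= 2)

Result:
COUNT(*)
--------
3       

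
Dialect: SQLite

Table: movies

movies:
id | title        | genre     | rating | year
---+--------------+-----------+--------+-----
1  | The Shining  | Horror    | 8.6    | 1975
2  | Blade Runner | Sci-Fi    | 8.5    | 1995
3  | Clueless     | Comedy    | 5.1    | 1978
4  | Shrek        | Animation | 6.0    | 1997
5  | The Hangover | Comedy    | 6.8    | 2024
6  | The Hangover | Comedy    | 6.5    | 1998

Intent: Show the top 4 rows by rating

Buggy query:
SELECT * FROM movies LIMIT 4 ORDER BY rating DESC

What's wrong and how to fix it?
Bug: LIMIT must come after ORDER BY

Fix: Sort with ORDER BY, then apply LIMIT

Corrected query:
SELECT * FROM movies ORDER BY rating DESC LIMIT 4

Result:
id | title        | genre  | rating | year
---+--------------+--------+--------+-----
1  | The Shining  | Horror | 8.6    | 1975
2  | Blade Runner | Sci-Fi | 8.5    | 1995
5  | The Hangover | Comedy | 6.8    | 2024
6  | The Hangover | Comedy | 6.5    | 1998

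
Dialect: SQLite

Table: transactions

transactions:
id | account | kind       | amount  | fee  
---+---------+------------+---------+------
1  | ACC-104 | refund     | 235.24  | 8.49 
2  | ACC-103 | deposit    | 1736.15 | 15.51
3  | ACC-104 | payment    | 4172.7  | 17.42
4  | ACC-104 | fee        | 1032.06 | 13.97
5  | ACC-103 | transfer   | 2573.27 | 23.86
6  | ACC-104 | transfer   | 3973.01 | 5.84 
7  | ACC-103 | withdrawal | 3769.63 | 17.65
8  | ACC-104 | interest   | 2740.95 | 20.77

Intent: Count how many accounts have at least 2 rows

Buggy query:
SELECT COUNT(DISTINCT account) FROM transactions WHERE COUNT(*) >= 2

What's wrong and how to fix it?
Bug: COUNT(*) cannot appear in WHERE; the per-group count doesn't exist yet

Fix: Group first with HAVING COUNT(*) >= 2, then COUNT the resulting groups

Corrected query:
SELECT COUNT(*) FROM (SELECT account FROM transactions GROUP BY account HAVING COUNT(*) >= 2)

Result:
COUNT(*)
--------
2       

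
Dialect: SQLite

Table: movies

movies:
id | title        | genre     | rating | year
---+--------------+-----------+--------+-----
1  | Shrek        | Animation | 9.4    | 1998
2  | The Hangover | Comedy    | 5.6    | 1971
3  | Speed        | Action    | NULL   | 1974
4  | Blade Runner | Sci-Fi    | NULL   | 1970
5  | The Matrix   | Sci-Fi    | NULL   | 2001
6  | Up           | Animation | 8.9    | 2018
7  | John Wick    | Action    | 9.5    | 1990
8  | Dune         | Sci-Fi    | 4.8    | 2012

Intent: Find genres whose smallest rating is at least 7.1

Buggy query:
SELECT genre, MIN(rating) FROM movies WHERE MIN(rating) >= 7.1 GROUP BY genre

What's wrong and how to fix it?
Bug: MIN() in WHERE is a misuse of aggregate

Fix: Replace WHERE with HAVING after the GROUP BY

Corrected query:
SELECT genre, MIN(rating) FROM movies GROUP BY genre HAVING MIN(rating) >= 7.1

Result:
genre     | MIN(rating)
----------+------------
Action    | 9.5        
Animation | 8.9        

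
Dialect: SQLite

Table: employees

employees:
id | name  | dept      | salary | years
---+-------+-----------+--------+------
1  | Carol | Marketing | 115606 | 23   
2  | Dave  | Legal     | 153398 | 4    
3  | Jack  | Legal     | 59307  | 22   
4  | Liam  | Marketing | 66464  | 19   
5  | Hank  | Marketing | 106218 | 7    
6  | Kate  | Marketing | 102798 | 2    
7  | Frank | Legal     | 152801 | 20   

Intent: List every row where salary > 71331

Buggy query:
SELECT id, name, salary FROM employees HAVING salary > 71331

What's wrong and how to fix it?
Bug: HAVING filters the output of aggregation, but this query has no GROUP BY and no aggregate functions, so SQLite rejects it (HAVING clause on a non-aggregate query); the condition here is per row

Fix: Replace HAVING with WHERE since the condition applies to individual rows

Corrected query:
SELECT id, name, salary FROM employees WHERE salary > 71331

Result:
id | name  | salary
---+-------+-------
1  | Carol | 115606
2  | Dave  | 153398
5  | Hank  | 106218
6  | Kate  | 102798
7  | Frank | 152801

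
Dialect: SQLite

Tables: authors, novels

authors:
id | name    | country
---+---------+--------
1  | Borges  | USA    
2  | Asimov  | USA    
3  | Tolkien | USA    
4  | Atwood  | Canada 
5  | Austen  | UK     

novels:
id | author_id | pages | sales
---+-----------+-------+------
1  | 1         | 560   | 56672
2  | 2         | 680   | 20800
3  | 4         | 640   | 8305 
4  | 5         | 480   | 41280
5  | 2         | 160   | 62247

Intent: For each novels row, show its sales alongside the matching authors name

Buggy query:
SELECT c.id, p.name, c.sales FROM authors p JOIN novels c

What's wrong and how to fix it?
Bug: Missing join condition: each novels row is matched to all authors rows instead of just its own

Fix: Specify the join condition linking the foreign key to the parent id

Corrected query:
SELECT c.id, p.name, c.sales FROM authors p JOIN novels c ON c.author_id = p.id

Result:
id | name   | sales
---+--------+------
1  | Borges | 56672
2  | Asimov | 20800
3  | Atwood | 8305 
4  | Austen | 41280
5  | Asimov | 62247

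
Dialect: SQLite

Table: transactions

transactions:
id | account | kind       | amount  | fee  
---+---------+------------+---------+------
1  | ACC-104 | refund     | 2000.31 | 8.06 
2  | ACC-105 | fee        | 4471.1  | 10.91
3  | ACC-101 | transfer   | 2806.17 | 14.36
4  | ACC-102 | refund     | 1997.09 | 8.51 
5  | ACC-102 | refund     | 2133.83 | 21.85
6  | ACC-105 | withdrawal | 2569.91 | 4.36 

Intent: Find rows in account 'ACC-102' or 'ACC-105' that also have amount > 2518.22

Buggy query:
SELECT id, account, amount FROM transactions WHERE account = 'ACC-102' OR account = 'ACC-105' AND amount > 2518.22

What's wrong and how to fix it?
Bug: AND binds tighter than OR, so this parses as account = 'ACC-102' OR (account = 'ACC-105' AND amount > 2518.22)

Fix: Group the OR with parentheses (or use IN), then AND the threshold

Corrected query:
SELECT id, account, amount FROM transactions WHERE (account = 'ACC-102' OR account = 'ACC-105') AND amount > 2518.22

Result:
id | account | amount 
---+---------+--------
2  | ACC-105 | 4471.1 
6  | ACC-105 | 2569.91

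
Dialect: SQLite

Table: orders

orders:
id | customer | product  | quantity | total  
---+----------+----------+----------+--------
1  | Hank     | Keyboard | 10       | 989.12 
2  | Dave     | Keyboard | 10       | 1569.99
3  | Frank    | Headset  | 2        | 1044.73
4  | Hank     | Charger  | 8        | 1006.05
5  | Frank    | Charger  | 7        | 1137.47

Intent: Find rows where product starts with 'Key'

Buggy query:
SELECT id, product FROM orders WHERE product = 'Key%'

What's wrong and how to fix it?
Bug: Wildcards only work with LIKE; '=' treats '%' as a literal character

Fix: Use LIKE for wildcard pattern matching

Corrected query:
SELECT id, product FROM orders WHERE product LIKE 'Key%'

Result:
id | product 
---+---------
1  | Keyboard
2  | Keyboard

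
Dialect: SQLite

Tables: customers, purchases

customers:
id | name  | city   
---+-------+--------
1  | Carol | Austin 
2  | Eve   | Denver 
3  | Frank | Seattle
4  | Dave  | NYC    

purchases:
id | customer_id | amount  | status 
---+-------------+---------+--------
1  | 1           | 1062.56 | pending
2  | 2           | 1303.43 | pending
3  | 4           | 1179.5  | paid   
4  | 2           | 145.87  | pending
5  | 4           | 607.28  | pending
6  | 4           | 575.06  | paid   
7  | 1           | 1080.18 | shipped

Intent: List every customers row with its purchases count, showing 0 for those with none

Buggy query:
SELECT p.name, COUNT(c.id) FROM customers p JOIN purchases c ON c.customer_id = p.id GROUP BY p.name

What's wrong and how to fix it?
Bug: INNER JOIN drops customers rows that have no matching purchases rows

Fix: Switch to LEFT JOIN to retain unmatched parent rows

Corrected query:
SELECT p.name, COUNT(c.id) FROM customers p LEFT JOIN purchases c ON c.customer_id = p.id GROUP BY p.name

Result:
name  | COUNT(c.id)
------+------------
Carol | 2          
Dave  | 3          
Eve   | 2          
Frank | 0          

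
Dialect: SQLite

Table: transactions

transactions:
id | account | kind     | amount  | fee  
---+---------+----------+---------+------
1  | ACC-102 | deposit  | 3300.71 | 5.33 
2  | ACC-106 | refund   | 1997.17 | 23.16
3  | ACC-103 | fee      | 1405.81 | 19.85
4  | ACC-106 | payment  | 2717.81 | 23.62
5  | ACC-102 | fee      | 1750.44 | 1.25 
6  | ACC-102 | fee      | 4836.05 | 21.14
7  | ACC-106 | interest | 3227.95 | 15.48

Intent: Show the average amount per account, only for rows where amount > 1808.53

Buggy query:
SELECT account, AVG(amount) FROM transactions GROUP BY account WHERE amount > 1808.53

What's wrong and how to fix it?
Bug: WHERE cannot follow GROUP BY

Fix: Move the WHERE clause before GROUP BY

Corrected query:
SELECT account, AVG(amount) FROM transactions WHERE amount > 1808.53 GROUP BY account

Result:
account | AVG(amount)
--------+------------
ACC-102 | 4068.38    
ACC-106 | 2647.643333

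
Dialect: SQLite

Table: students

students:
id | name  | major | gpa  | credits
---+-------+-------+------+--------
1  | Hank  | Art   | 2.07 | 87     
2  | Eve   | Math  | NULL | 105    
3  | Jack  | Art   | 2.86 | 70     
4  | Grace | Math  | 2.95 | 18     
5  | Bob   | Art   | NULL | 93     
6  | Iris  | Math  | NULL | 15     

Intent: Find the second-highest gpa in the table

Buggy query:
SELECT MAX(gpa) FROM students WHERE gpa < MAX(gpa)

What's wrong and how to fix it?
Bug: MAX(gpa) on the right of the comparison is an aggregate-in-WHERE error

Fix: Compute the overall MAX in a subquery, then take MAX of rows below it

Corrected query:
SELECT MAX(gpa) FROM students WHERE gpa < (SELECT MAX(gpa) FROM students)

Result:
MAX(gpa)
--------
2.86    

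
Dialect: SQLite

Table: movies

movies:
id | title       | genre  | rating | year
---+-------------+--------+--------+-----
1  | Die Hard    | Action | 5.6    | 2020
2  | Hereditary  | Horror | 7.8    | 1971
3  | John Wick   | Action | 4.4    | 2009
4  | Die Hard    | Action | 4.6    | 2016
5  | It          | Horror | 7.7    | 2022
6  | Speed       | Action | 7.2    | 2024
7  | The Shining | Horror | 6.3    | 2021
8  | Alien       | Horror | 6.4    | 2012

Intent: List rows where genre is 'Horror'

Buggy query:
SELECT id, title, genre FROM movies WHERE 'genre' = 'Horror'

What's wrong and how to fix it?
Bug: Single quotes denote string literals in SQL; the column name is being compared as a constant string

Fix: Reference the column as genre without single quotes

Corrected query:
SELECT id, title, genre FROM movies WHERE genre = 'Horror'

Result:
id | title       | genre 
---+-------------+-------
2  | Hereditary  | Horror
5  | It          | Horror
7  | The Shining | Horror
8  | Alien       | Horror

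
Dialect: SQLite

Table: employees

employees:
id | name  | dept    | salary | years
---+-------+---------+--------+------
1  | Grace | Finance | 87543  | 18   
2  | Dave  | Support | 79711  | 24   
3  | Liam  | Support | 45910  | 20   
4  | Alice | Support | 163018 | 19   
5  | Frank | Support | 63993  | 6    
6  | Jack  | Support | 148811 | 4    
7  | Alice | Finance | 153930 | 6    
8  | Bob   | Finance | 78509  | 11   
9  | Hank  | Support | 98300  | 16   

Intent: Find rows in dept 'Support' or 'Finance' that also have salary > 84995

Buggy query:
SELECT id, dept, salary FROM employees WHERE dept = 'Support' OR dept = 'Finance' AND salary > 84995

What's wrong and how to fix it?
Bug: Without parentheses, AND is evaluated before OR, so the salary filter only applies to the 'Finance' branch

Fix: Group the OR with parentheses (or use IN), then AND the threshold

Corrected query:
SELECT id, dept, salary FROM employees WHERE (dept = 'Support' OR dept = 'Finance') AND salary > 84995

Result:
id | dept    | salary
---+---------+-------
1  | Finance | 87543 
4  | Support | 163018
6  | Support | 148811
7  | Finance | 153930
9  | Support | 98300 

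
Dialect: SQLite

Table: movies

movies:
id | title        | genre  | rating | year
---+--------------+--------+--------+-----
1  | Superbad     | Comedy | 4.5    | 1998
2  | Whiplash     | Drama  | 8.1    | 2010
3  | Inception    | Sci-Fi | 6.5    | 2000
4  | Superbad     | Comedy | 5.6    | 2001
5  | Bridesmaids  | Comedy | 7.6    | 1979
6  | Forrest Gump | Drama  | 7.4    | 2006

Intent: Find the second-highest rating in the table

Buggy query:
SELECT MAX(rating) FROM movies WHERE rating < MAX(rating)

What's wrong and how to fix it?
Bug: MAX(rating) on the right of the comparison is an aggregate-in-WHERE error

Fix: Compute the overall MAX in a subquery, then take MAX of rows below it

Corrected query:
SELECT MAX(rating) FROM movies WHERE rating < (SELECT MAX(rating) FROM movies)

Result:
MAX(rating)
-----------
7.6        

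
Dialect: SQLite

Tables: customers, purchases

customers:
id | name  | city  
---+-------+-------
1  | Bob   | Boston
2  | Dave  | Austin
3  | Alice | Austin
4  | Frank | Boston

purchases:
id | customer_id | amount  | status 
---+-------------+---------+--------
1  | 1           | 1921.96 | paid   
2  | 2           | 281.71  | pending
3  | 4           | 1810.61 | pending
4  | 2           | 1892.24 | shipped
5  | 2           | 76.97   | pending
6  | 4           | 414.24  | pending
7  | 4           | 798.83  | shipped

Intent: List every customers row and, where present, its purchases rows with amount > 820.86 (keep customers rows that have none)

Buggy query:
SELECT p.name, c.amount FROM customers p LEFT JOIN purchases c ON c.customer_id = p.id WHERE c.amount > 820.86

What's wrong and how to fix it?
Bug: Filtering c.amount in WHERE discards the NULL rows produced by LEFT JOIN, turning it into an inner join

Fix: Move the right-table condition into the ON clause so unmatched parents are kept

Corrected query:
SELECT p.name, c.amount FROM customers p LEFT JOIN purchases c ON c.customer_id = p.id AND c.amount > 820.86

Result:
name  | amount 
------+--------
Bob   | 1921.96
Dave  | 1892.24
Alice | NULL   
Frank | 1810.61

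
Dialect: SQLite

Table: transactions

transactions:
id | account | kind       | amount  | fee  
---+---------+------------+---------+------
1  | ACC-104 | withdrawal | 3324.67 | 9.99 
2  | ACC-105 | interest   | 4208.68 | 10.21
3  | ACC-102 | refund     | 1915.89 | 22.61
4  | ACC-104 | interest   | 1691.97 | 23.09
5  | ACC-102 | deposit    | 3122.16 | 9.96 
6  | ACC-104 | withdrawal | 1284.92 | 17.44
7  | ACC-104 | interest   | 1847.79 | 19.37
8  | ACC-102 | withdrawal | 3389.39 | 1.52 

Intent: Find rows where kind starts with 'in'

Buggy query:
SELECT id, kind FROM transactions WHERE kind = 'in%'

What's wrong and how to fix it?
Bug: Wildcards only work with LIKE; '=' treats '%' as a literal character

Fix: Replace '=' with LIKE so 'in%' is treated as a pattern

Corrected query:
SELECT id, kind FROM transactions WHERE kind LIKE 'in%'

Result:
id | kind    
---+---------
2  | interest
4  | interest
7  | interest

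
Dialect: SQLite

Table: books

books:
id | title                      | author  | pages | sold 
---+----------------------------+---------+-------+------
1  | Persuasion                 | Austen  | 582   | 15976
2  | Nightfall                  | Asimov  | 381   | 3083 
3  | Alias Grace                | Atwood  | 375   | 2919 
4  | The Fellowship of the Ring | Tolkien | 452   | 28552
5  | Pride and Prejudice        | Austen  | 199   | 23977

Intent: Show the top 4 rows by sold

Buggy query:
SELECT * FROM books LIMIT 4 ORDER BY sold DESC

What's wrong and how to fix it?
Bug: ORDER BY cannot follow LIMIT; LIMIT is the final clause

Fix: Sort with ORDER BY, then apply LIMIT

Corrected query:
SELECT * FROM books ORDER BY sold DESC LIMIT 4

Result:
id | title                      | author  | pages | sold 
---+----------------------------+---------+-------+------
4  | The Fellowship of the Ring | Tolkien | 452   | 28552
5  | Pride and Prejudice        | Austen  | 199   | 23977
1  | Persuasion                 | Austen  | 582   | 15976
2  | Nightfall                  | Asimov  | 381   | 3083 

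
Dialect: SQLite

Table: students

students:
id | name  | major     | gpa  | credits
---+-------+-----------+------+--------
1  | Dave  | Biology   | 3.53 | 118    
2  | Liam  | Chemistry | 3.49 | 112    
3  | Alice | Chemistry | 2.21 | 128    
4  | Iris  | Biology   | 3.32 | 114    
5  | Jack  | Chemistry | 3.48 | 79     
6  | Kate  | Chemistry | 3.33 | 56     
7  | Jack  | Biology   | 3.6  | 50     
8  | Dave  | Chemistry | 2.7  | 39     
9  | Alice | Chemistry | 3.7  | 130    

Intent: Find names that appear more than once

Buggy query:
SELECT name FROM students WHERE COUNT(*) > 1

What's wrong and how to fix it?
Bug: WHERE can't reference COUNT(*); aggregates are computed after WHERE

Fix: Group first, then use HAVING for the count condition

Corrected query:
SELECT name FROM students GROUP BY name HAVING COUNT(*) > 1

Result:
name 
-----
Alice
Dave 
Jack 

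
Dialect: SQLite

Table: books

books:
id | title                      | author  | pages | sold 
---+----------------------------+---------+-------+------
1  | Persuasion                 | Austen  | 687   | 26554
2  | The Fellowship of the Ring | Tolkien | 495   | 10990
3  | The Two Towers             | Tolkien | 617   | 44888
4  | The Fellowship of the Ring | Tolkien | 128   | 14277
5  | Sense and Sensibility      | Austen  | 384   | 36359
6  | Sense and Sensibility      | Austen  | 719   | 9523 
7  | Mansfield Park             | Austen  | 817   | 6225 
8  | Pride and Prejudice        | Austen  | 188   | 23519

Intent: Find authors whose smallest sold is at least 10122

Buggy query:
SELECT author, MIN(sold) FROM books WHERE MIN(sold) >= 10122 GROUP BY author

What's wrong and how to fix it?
Bug: MIN() in WHERE is a misuse of aggregate

Fix: Use HAVING for the per-group MIN condition

Corrected query:
SELECT author, MIN(sold) FROM books GROUP BY author HAVING MIN(sold) >= 10122

Result:
author  | MIN(sold)
--------+----------
Tolkien | 10990    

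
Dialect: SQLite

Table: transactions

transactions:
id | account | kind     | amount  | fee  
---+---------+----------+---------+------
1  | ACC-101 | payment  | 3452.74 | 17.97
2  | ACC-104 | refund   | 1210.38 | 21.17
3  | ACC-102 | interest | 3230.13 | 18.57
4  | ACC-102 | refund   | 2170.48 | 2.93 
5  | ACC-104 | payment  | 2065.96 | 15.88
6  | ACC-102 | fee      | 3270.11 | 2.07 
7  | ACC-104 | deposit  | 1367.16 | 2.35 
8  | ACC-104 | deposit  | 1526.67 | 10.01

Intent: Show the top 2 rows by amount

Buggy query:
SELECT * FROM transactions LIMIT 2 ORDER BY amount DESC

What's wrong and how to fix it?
Bug: ORDER BY cannot follow LIMIT; LIMIT is the final clause

Fix: Sort with ORDER BY, then apply LIMIT

Corrected query:
SELECT * FROM transactions ORDER BY amount DESC LIMIT 2

Result:
id | account | kind    | amount  | fee  
---+---------+---------+---------+------
1  | ACC-101 | payment | 3452.74 | 17.97
6  | ACC-102 | fee     | 3270.11 | 2.07 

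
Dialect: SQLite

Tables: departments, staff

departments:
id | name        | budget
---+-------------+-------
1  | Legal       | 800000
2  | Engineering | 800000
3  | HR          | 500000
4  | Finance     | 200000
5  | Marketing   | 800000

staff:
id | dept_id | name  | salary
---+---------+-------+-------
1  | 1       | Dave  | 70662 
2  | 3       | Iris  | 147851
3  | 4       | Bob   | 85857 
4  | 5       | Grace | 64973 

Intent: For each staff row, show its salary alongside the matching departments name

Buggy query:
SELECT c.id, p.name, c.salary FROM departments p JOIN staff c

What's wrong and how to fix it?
Bug: Missing join condition: each staff row is matched to all departments rows instead of just its own

Fix: Add ON c.dept_id = p.id to the JOIN

Corrected query:
SELECT c.id, p.name, c.salary FROM departments p JOIN staff c ON c.dept_id = p.id

Result:
id | name      | salary
---+-----------+-------
1  | Legal     | 70662 
2  | HR        | 147851
3  | Finance   | 85857 
4  | Marketing | 64973 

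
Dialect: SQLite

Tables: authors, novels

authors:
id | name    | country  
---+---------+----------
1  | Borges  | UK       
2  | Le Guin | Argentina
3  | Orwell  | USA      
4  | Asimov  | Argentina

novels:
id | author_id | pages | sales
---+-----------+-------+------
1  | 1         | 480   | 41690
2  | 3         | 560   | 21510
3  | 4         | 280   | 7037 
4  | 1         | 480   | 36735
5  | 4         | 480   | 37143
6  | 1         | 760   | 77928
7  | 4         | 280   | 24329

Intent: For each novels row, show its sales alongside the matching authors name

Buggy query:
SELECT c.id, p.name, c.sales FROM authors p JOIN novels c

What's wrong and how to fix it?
Bug: Missing join condition: each novels row is matched to all authors rows instead of just its own

Fix: Specify the join condition linking the foreign key to the parent id

Corrected query:
SELECT c.id, p.name, c.sales FROM authors p JOIN novels c ON c.author_id = p.id

Result:
id | name   | sales
---+--------+------
1  | Borges | 41690
2  | Orwell | 21510
3  | Asimov | 7037 
4  | Borges | 36735
5  | Asimov | 37143
6  | Borges | 77928
7  | Asimov | 24329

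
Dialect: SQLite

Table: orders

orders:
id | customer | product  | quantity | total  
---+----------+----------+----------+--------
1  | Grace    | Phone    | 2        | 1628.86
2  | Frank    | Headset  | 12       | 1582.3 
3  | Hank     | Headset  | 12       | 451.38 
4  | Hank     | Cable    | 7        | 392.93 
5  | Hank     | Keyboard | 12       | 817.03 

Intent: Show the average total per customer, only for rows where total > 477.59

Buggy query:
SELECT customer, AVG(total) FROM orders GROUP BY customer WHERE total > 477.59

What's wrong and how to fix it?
Bug: WHERE cannot follow GROUP BY

Fix: Move the WHERE clause before GROUP BY

Corrected query:
SELECT customer, AVG(total) FROM orders WHERE total > 477.59 GROUP BY customer

Result:
customer | AVG(total)
---------+-----------
Frank    | 1582.3    
Grace    | 1628.86   
Hank     | 817.03    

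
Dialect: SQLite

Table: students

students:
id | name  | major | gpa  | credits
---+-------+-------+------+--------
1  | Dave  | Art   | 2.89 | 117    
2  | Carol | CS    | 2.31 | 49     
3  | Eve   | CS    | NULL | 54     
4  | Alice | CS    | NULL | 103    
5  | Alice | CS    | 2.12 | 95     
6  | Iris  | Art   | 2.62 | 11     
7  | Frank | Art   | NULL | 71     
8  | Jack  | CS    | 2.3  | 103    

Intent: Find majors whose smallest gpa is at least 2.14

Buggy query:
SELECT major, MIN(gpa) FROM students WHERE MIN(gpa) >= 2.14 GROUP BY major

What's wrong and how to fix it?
Bug: Aggregates like MIN are computed per group after WHERE runs

Fix: Use HAVING for the per-group MIN condition

Corrected query:
SELECT major, MIN(gpa) FROM students GROUP BY major HAVING MIN(gpa) >= 2.14

Result:
major | MIN(gpa)
------+---------
Art   | 2.62    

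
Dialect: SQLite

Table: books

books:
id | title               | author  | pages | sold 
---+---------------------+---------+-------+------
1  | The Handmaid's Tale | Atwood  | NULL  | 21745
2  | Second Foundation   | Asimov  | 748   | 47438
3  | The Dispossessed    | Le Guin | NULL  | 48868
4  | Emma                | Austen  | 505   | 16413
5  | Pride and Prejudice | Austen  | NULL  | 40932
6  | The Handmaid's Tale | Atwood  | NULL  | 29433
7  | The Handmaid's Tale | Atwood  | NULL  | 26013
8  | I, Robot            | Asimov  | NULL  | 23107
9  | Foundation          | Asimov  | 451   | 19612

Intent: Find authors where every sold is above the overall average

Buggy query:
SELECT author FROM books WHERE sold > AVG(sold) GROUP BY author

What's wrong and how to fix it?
Bug: AVG() is an aggregate; it can't sit directly in WHERE

Fix: Use a subquery for AVG and a HAVING MIN(...) filter so the condition holds for every row in the group

Corrected query:
SELECT author FROM books GROUP BY author HAVING MIN(sold) > (SELECT AVG(sold) FROM books)

Result:
author 
-------
Le Guin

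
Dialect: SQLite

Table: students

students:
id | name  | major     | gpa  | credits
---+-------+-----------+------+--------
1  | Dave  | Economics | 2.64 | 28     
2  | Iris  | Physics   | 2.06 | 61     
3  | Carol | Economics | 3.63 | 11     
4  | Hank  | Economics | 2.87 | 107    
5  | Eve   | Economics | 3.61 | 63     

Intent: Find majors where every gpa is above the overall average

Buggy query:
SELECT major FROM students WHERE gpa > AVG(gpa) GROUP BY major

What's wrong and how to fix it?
Bug: WHERE evaluates per row before aggregation, so AVG() is unavailable

Fix: Compute the overall average in a scalar subquery and compare each group's MIN against it in HAVING

Corrected query:
SELECT major FROM students GROUP BY major HAVING MIN(gpa) > (SELECT AVG(gpa) FROM students)

Result:
(no rows)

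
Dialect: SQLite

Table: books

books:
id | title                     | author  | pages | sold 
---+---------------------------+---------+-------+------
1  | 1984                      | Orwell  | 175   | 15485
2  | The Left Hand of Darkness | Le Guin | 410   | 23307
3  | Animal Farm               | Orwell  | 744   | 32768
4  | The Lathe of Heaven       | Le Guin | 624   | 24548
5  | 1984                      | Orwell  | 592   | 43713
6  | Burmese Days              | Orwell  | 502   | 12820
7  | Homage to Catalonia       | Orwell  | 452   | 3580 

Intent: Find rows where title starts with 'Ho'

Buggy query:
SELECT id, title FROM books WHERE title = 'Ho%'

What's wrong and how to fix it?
Bug: Wildcards only work with LIKE; '=' treats '%' as a literal character

Fix: Replace '=' with LIKE so 'Ho%' is treated as a pattern

Corrected query:
SELECT id, title FROM books WHERE title LIKE 'Ho%'

Result:
id | title              
---+--------------------
7  | Homage to Catalonia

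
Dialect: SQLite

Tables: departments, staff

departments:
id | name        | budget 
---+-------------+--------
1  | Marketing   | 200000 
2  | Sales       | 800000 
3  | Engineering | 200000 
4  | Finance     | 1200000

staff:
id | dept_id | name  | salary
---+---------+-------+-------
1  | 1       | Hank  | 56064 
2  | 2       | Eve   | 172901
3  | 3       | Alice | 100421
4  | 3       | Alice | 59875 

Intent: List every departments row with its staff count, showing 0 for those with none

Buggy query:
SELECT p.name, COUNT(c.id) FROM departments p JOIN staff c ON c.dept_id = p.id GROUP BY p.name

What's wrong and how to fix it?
Bug: INNER JOIN drops departments rows that have no matching staff rows

Fix: Switch to LEFT JOIN to retain unmatched parent rows

Corrected query:
SELECT p.name, COUNT(c.id) FROM departments p LEFT JOIN staff c ON c.dept_id = p.id GROUP BY p.name

Result:
name        | COUNT(c.id)
------------+------------
Engineering | 2          
Finance     | 0          
Marketing   | 1          
Sales       | 1          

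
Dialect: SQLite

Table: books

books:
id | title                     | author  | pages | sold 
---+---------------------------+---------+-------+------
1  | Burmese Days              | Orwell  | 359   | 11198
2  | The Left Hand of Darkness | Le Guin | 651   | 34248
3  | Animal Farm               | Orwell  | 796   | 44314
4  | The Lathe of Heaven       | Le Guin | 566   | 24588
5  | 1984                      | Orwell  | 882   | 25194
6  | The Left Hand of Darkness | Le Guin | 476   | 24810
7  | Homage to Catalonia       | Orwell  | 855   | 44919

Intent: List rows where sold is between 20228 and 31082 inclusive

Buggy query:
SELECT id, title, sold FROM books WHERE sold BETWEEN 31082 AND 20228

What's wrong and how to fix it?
Bug: BETWEEN expects the lower bound first; with 31082 AND 20228 the range is empty

Fix: Write BETWEEN 20228 AND 31082

Corrected query:
SELECT id, title, sold FROM books WHERE sold BETWEEN 20228 AND 31082

Result:
id | title                     | sold 
---+---------------------------+------
4  | The Lathe of Heaven       | 24588
5  | 1984                      | 25194
6  | The Left Hand of Darkness | 24810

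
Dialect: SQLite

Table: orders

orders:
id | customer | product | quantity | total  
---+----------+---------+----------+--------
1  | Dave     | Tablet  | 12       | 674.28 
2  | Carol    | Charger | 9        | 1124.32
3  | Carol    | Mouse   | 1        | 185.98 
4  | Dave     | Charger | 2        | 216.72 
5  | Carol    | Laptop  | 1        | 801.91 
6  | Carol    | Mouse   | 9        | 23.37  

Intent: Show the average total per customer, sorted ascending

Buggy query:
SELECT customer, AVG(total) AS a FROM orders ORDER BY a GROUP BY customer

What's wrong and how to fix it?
Bug: ORDER BY appears before GROUP BY; SQL clause order requires GROUP BY first

Fix: Move ORDER BY to the end, after GROUP BY

Corrected query:
SELECT customer, AVG(total) AS a FROM orders GROUP BY customer ORDER BY a

Result:
customer | a      
---------+--------
Dave     | 445.5  
Carol    | 533.895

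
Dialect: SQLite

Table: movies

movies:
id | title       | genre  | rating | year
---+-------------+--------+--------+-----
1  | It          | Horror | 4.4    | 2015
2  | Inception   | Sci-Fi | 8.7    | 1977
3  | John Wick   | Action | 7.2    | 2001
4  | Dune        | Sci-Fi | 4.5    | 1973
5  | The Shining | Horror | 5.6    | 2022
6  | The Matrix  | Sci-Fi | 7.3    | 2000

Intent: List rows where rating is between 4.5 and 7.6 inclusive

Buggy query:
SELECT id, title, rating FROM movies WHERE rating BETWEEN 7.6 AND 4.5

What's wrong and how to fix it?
Bug: BETWEEN expects the lower bound first; with 7.6 AND 4.5 the range is empty

Fix: Write BETWEEN 4.5 AND 7.6

Corrected query:
SELECT id, title, rating FROM movies WHERE rating BETWEEN 4.5 AND 7.6

Result:
id | title       | rating
---+-------------+-------
3  | John Wick   | 7.2   
4  | Dune        | 4.5   
5  | The Shining | 5.6   
6  | The Matrix  | 7.3   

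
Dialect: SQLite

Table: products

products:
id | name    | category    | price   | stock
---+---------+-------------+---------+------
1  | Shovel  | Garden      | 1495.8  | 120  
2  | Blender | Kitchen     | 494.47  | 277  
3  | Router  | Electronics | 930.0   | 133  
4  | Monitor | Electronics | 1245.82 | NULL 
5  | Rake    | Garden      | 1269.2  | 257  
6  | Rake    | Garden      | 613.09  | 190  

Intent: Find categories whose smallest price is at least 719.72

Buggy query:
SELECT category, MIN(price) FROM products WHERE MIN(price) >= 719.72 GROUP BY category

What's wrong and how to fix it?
Bug: MIN() in WHERE is a misuse of aggregate

Fix: Use HAVING for the per-group MIN condition

Corrected query:
SELECT category, MIN(price) FROM products GROUP BY category HAVING MIN(price) >= 719.72

Result:
category    | MIN(price)
------------+-----------
Electronics | 930       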